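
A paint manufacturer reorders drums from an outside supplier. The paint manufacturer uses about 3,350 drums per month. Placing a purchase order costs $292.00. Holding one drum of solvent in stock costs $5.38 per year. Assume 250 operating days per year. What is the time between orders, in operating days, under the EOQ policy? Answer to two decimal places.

T ≈ 12.99 days

Annual demand D = 3,350 × 12 = 40,200.
EOQ = √(2DS/H) = √(2 × 40,200 × 292 / 5.38) ≈ 2088.95.
Cycle time = Q*/D × 250 = 2088.95 / 40,200 × 250 ≈ 12.991 days.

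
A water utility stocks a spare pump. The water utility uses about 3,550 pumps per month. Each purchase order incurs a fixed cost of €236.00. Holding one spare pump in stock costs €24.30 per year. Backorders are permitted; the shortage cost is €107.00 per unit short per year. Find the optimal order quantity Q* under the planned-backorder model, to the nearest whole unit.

Annual demand D = 3,550 × 12 = 42,600.
With planned backorders, Q* = √(2DS/H) · √((H+B)/B).
√(2DS/H) = √(2 × 42,600 × 236 / 24.3) = 909.647.
√((H+B)/B) = √((24.3+107)/107) = 1.1077.
Q* ≈ 1007.658.

Q* ≈ 1,008 pumps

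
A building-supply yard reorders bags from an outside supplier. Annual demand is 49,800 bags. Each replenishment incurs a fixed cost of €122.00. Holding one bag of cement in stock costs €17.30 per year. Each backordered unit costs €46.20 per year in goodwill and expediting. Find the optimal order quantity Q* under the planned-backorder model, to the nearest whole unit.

With planned backorders, Q* = √(2DS/H) · √((H+B)/B).
√(2DS/H) = √(2 × 49,800 × 122 / 17.3) = 838.082.
√((H+B)/B) = √((17.3+46.2)/46.2) = 1.1724.
Q* ≈ 982.545.

Q* ≈ 983 bags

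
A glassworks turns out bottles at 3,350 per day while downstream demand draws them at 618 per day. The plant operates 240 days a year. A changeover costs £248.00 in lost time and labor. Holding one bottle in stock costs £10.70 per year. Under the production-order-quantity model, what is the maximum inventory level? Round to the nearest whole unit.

I_max ≈ 2,368 bottles

Annual demand D = 618 × 240 = 148,320.
Production build-up factor (1 − d/p) = 1 − 618/3,350 = 0.8155.
Q* = √(2DS / (H(1 − d/p))) = √(2 × 148,320 × 248 / (10.7 × 0.8155)).
= √(73,566,720 / 8.7261) ≈ 2903.560.
Maximum inventory = Q*(1 − d/p) = 2903.560 × 0.8155 ≈ 2367.919.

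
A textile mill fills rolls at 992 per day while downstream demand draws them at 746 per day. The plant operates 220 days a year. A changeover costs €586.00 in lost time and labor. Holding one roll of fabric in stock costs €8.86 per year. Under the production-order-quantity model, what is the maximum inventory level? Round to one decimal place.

Annual demand D = 746 × 220 = 164,120.
Production build-up factor (1 − d/p) = 1 − 746/992 = 0.2480.
Q* = √(2DS / (H(1 − d/p))) = √(2 × 164,120 × 586 / (8.86 × 0.2480)).
= √(192,348,640 / 2.1971) ≈ 9356.555.
Maximum inventory = Q*(1 − d/p) = 9356.555 × 0.2480 ≈ 2320.275.

I_max ≈ 2,320.3 rolls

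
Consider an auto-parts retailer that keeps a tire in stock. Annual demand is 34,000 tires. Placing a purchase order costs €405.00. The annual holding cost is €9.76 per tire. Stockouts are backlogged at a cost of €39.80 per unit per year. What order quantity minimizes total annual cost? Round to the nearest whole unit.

With planned backorders, Q* = √(2DS/H) · √((H+B)/B).
√(2DS/H) = √(2 × 34,000 × 405 / 9.76) = 1679.798.
√((H+B)/B) = √((9.76+39.8)/39.8) = 1.1159.
Q* ≈ 1874.482.

Q* ≈ 1,874 tires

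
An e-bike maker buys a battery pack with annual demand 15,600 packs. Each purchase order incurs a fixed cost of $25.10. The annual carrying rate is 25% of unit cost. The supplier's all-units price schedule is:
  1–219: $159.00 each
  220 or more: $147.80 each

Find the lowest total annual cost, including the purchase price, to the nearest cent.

TC* ≈ $2,311,524.32

Holding cost per unit per year at price C is H = 0.25·C.
Evaluate total cost at each tier's feasible EOQ or, if the EOQ is below the tier, at the tier's minimum quantity.
EOQ at $159.00 = 140.4 (feasible in tier 1): TC = 15,600×$159.00 + (15,600/140.4)×25.1 + (140.4/2)×0.25×$159.00 = $2,485,979.34.
EOQ at $147.80 = 145.6 < 220, so use break Q=220: TC = 15,600×$147.80 + (15,600/220.0)×25.1 + (220.0/2)×0.25×$147.80 = $2,311,524.32.
Lowest total cost among the candidates is at Q = 220.0.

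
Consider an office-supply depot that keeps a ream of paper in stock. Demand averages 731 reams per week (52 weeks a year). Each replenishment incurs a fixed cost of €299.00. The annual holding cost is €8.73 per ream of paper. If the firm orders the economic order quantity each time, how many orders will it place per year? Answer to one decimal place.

N ≈ 23.6 orders per year

Annual demand D = 731 × 52 = 38,012.
EOQ = √(2DS/H) = √(2 × 38,012 × 299 / 8.73) ≈ 1613.63.
Orders per year = D / Q* = 38,012 / 1613.63 ≈ 23.557.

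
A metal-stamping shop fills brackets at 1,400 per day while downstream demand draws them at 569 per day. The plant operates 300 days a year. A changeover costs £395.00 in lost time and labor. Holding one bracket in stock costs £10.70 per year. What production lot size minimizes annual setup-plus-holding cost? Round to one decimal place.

Q* ≈ 4,607.9 brackets

Annual demand D = 569 × 300 = 170,700.
Production build-up factor (1 − d/p) = 1 − 569/1,400 = 0.5936.
Q* = √(2DS / (H(1 − d/p))) = √(2 × 170,700 × 395 / (10.7 × 0.5936)).
= √(134,853,000 / 6.3512) ≈ 4607.888.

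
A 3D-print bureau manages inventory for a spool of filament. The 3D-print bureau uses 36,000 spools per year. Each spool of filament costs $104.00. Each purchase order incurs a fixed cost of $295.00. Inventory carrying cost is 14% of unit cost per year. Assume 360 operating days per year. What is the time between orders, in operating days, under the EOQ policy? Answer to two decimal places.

T ≈ 12.08 days

Holding cost H = 0.14 × $104.00 = $14.5600 per unit per year.
Q* = √(2DS/H) = √(2 × 36,000 × 295 / 14.56) ≈ 1207.80.
Cycle time = Q*/D × 360 = 1207.80 / 36,000 × 360 ≈ 12.078 days.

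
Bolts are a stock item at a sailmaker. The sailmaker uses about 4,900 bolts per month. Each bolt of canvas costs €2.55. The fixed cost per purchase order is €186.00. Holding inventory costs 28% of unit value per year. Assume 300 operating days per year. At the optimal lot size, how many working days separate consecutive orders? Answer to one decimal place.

T ≈ 28.2 days

Annual demand D = 4,900 × 12 = 58,800.
Holding cost H = 0.28 × €2.55 = €0.7140 per unit per year.
EOQ = √(2DS/H) = √(2 × 58,800 × 186 / 0.714) ≈ 5534.92.
Cycle time = Q*/D × 300 = 5534.92 / 58,800 × 300 ≈ 28.239 days.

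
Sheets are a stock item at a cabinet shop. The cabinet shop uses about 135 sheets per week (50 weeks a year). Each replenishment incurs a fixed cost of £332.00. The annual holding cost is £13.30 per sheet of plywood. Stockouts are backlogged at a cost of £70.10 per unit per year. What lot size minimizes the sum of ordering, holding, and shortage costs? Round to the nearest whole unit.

Q* ≈ 633 sheets

Annual demand D = 135 × 50 = 6,750.
With planned backorders, Q* = √(2DS/H) · √((H+B)/B).
√(2DS/H) = √(2 × 6,750 × 332 / 13.3) = 580.511.
√((H+B)/B) = √((13.3+70.1)/70.1) = 1.0907.
Q* ≈ 633.190.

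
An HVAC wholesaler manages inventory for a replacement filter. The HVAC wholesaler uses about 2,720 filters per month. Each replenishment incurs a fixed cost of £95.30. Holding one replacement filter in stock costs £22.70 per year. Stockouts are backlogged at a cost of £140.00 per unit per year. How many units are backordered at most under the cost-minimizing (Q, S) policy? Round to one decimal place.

Annual demand D = 2,720 × 12 = 32,640.
With planned backorders, Q* = √(2DS/H) · √((H+B)/B).
√(2DS/H) = √(2 × 32,640 × 95.3 / 22.7) = 523.508.
√((H+B)/B) = √((22.7+140)/140) = 1.0780.
Q* ≈ 564.356.
S* = Q* · H/(H+B) = 564.356 × 22.7/162.7 ≈ 78.739.

S* ≈ 78.7 filters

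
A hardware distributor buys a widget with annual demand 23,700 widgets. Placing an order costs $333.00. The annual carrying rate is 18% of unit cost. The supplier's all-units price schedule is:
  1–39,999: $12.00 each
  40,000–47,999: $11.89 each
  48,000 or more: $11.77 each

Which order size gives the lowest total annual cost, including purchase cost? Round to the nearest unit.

Holding cost per unit per year at price C is H = 0.18·C.
Evaluate total cost at each tier's feasible EOQ or, if the EOQ is below the tier, at the tier's minimum quantity.
EOQ at $12.00 = 2703.2 (feasible in tier 1): TC = 23,700×$12.00 + (23,700/2703.2)×333 + (2703.2/2)×0.18×$12.00 = $290,239.00.
EOQ at $11.89 = 2715.7 < 40000, so use break Q=40000: TC = 23,700×$11.89 + (23,700/40000.0)×333 + (40000.0/2)×0.18×$11.89 = $324,794.30.
EOQ at $11.77 = 2729.5 < 48000, so use break Q=48000: TC = 23,700×$11.77 + (23,700/48000.0)×333 + (48000.0/2)×0.18×$11.77 = $329,959.82.
Lowest total cost is $290,239.00 at Q = 2703.2.

Q* ≈ 2,703 widgets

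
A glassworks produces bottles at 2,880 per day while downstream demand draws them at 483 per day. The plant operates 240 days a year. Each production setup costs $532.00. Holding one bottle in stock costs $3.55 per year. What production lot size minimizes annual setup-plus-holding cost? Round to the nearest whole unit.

Annual demand D = 483 × 240 = 115,920.
Production build-up factor (1 − d/p) = 1 − 483/2,880 = 0.8323.
Q* = √(2DS / (H(1 − d/p))) = √(2 × 115,920 × 532 / (3.55 × 0.8323)).
= √(123,338,880 / 2.9546) ≈ 6460.975.

Q* ≈ 6,461 bottles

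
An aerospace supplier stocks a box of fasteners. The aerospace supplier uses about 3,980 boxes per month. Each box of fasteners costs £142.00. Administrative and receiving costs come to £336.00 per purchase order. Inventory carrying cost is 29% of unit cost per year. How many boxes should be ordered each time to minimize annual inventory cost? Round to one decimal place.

Annual demand D = 3,980 × 12 = 47,760.
Holding cost H = 0.29 × £142.00 = £41.1800 per unit per year.
EOQ = √(2DS / H) = √(2 × 47,760 × 336 / 41.18).
= √(32,094,720 / 41.18) = √779,376.3963 ≈ 882.823.

Q* ≈ 882.8 boxes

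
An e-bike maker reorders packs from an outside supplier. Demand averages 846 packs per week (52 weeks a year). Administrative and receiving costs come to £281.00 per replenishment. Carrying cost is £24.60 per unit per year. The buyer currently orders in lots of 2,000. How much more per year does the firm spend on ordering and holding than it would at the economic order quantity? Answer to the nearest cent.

Extra cost ≈ £6,119.20 per year

Annual demand D = 846 × 52 = 43,992.
EOQ = √(2DS/H) = √(2 × 43,992 × 281 / 24.6) ≈ 1002.51.
Cost at Q* = (D/Q*)S + (Q*/2)H = √(2DSH) ≈ £24,661.67.
Cost at Q = 2,000: (43,992/2,000)×281 + (2,000/2)×24.6 = £6,180.88 + £24,600.00 = £30,780.88.
Excess = £30,780.88 − £24,661.67 = £6,119.20.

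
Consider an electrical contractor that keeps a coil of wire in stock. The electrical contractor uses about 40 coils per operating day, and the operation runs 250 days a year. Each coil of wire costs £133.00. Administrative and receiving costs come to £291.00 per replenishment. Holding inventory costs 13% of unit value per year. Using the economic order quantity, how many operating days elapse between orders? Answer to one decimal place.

Annual demand D = 40 × 250 = 10,000.
Holding cost H = 0.13 × £133.00 = £17.2900 per unit per year.
Q* = √(2DS/H) = √(2 × 10,000 × 291 / 17.29) ≈ 580.18.
Cycle time = Q*/D × 250 = 580.18 / 10,000 × 250 ≈ 14.505 days.

T ≈ 14.5 days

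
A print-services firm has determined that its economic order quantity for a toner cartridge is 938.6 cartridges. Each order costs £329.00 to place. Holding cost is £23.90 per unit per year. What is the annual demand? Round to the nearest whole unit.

Invert the EOQ relation Q*² = 2DS/H.
From Q* = √(2DS/H): D = Q*²H / (2S) = 938.6² × 23.9 / (2 × 329) = 31998.757.

D ≈ 31,999 cartridges per year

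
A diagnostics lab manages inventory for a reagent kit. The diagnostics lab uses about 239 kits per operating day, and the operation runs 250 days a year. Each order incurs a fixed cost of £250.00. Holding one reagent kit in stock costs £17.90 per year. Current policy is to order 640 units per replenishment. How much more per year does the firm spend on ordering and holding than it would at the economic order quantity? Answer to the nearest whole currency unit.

Extra cost ≈ £5,943 per year

Annual demand D = 239 × 250 = 59,750.
EOQ = √(2DS/H) = √(2 × 59,750 × 250 / 17.9) ≈ 1291.90.
Cost at Q* = (D/Q*)S + (Q*/2)H = √(2DSH) ≈ £23,124.93.
Cost at Q = 640: (59,750/640)×250 + (640/2)×17.9 = £23,339.84 + £5,728.00 = £29,067.84.
Excess = £29,067.84 − £23,124.93 = £5,942.91.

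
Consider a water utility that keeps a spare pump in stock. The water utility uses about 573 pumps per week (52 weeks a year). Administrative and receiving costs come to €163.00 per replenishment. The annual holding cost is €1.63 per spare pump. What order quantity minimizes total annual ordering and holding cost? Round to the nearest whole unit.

Q* ≈ 2,441 pumps

Annual demand D = 573 × 52 = 29,796.
EOQ = √(2DS / H) = √(2 × 29,796 × 163 / 1.63).
= √(9,713,496 / 1.63) = √5,959,200 ≈ 2441.147.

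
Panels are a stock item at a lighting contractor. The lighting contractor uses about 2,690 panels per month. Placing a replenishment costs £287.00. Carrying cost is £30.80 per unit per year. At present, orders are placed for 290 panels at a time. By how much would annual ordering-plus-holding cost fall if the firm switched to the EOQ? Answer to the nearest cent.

Extra cost ≈ £12,523.06 per year

Annual demand D = 2,690 × 12 = 32,280.
EOQ = √(2DS/H) = √(2 × 32,280 × 287 / 30.8) ≈ 775.62.
Cost at Q* = (D/Q*)S + (Q*/2)H = √(2DSH) ≈ £23,889.01.
Cost at Q = 290: (32,280/290)×287 + (290/2)×30.8 = £31,946.07 + £4,466.00 = £36,412.07.
Excess = £36,412.07 − £23,889.01 = £12,523.06.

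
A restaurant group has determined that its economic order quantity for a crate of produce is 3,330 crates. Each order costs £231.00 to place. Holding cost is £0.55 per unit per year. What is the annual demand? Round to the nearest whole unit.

Squaring Q* = √(2DS/H) gives Q*² = 2DS/H.
From Q* = √(2DS/H): D = Q*²H / (2S) = 3,330² × 0.55 / (2 × 231) = 13201.071.

D ≈ 13,201 crates per year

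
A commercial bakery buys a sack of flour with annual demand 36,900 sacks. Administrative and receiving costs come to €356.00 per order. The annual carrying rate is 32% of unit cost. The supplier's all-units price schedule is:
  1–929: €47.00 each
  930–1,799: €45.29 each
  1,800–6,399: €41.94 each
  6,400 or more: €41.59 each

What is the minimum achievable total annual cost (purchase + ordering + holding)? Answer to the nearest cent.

Holding cost per unit per year at price C is H = 0.32·C.
For each price level, check whether its EOQ is feasible; otherwise the best quantity at that price is the breakpoint.
Tier 1 (€47.00): EOQ = 1321.7 exceeds tier's upper bound 929, so this tier is dominated.
EOQ at €45.29 = 1346.4 (feasible in tier 2): TC = 36,900×€45.29 + (36,900/1346.4)×356 + (1346.4/2)×0.32×€45.29 = €1,690,714.24.
EOQ at €41.94 = 1399.1 < 1800, so use break Q=1800: TC = 36,900×€41.94 + (36,900/1800.0)×356 + (1800.0/2)×0.32×€41.94 = €1,566,962.72.
EOQ at €41.59 = 1405.0 < 6400, so use break Q=6400: TC = 36,900×€41.59 + (36,900/6400.0)×356 + (6400.0/2)×0.32×€41.59 = €1,579,311.72.
Lowest total cost among the candidates is at Q = 1800.0.

TC* ≈ €1,566,962.72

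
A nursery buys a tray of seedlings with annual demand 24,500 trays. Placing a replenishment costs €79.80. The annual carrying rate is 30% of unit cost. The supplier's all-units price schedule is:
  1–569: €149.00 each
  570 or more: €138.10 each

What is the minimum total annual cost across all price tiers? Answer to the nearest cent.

TC* ≈ €3,398,687.55

Holding cost per unit per year at price C is H = 0.30·C.
For each price level, check whether its EOQ is feasible; otherwise the best quantity at that price is the breakpoint.
EOQ at €149.00 = 295.8 (feasible in tier 1): TC = 24,500×€149.00 + (24,500/295.8)×79.8 + (295.8/2)×0.30×€149.00 = €3,663,720.66.
EOQ at €138.10 = 307.2 < 570, so use break Q=570: TC = 24,500×€138.10 + (24,500/570.0)×79.8 + (570.0/2)×0.30×€138.10 = €3,398,687.55.
Lowest total cost among the candidates is at Q = 570.0.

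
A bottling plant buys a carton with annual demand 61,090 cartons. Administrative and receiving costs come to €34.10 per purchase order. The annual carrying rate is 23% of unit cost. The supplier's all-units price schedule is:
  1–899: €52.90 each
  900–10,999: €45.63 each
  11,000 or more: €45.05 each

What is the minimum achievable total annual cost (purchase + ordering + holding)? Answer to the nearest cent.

Holding cost per unit per year at price C is H = 0.23·C.
Evaluate total cost at each tier's feasible EOQ or, if the EOQ is below the tier, at the tier's minimum quantity.
EOQ at €52.90 = 585.2 (feasible in tier 1): TC = 61,090×€52.90 + (61,090/585.2)×34.1 + (585.2/2)×0.23×€52.90 = €3,238,780.82.
EOQ at €45.63 = 630.1 < 900, so use break Q=900: TC = 61,090×€45.63 + (61,090/900.0)×34.1 + (900.0/2)×0.23×€45.63 = €2,794,574.04.
EOQ at €45.05 = 634.1 < 11000, so use break Q=11000: TC = 61,090×€45.05 + (61,090/11000.0)×34.1 + (11000.0/2)×0.23×€45.05 = €2,809,282.13.
Lowest total cost among the candidates is at Q = 900.0.

TC* ≈ €2,794,574.04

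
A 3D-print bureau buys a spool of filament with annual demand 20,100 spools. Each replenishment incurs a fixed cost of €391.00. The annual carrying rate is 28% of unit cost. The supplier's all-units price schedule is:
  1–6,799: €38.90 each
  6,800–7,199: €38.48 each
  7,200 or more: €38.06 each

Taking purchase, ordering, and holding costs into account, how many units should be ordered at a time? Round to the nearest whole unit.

Holding cost per unit per year at price C is H = 0.28·C.
Evaluate total cost at each tier's feasible EOQ or, if the EOQ is below the tier, at the tier's minimum quantity.
EOQ at €38.90 = 1201.3 (feasible in tier 1): TC = 20,100×€38.90 + (20,100/1201.3)×391 + (1201.3/2)×0.28×€38.90 = €794,974.44.
EOQ at €38.48 = 1207.8 < 6800, so use break Q=6800: TC = 20,100×€38.48 + (20,100/6800.0)×391 + (6800.0/2)×0.28×€38.48 = €811,236.71.
EOQ at €38.06 = 1214.5 < 7200, so use break Q=7200: TC = 20,100×€38.06 + (20,100/7200.0)×391 + (7200.0/2)×0.28×€38.06 = €804,462.02.
Lowest total cost is €794,974.44 at Q = 1201.3.

Q* ≈ 1,201 spools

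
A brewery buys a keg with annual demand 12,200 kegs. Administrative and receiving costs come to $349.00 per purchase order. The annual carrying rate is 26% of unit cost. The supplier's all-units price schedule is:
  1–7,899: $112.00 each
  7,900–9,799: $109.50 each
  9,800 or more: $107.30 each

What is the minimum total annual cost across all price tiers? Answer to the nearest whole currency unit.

TC* ≈ $1,382,147

Holding cost per unit per year at price C is H = 0.26·C.
Candidates are each tier's EOQ (if it falls in that tier) and each price-break quantity.
EOQ at $112.00 = 540.8 (feasible in tier 1): TC = 12,200×$112.00 + (12,200/540.8)×349 + (540.8/2)×0.26×$112.00 = $1,382,147.20.
EOQ at $109.50 = 546.9 < 7900, so use break Q=7900: TC = 12,200×$109.50 + (12,200/7900.0)×349 + (7900.0/2)×0.26×$109.50 = $1,448,895.46.
EOQ at $107.30 = 552.5 < 9800, so use break Q=9800: TC = 12,200×$107.30 + (12,200/9800.0)×349 + (9800.0/2)×0.26×$107.30 = $1,446,194.67.
Lowest total cost among the candidates is at Q = 540.8.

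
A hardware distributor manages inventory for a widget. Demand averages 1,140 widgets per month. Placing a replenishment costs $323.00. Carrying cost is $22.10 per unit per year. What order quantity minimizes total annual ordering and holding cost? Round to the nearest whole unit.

Q* ≈ 632 widgets

Annual demand D = 1,140 × 12 = 13,680.
EOQ = √(2DS / H) = √(2 × 13,680 × 323 / 22.1).
= √(8,837,280 / 22.1) = √399,876.9231 ≈ 632.358.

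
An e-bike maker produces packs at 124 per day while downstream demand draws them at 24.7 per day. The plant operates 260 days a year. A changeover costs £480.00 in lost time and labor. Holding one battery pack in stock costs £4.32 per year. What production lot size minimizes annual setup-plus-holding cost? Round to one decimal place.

Q* ≈ 1,335.0 packs

Annual demand D = 24.7 × 260 = 6,422.
Production build-up factor (1 − d/p) = 1 − 24.7/124 = 0.8008.
Q* = √(2DS / (H(1 − d/p))) = √(2 × 6,422 × 480 / (4.32 × 0.8008)).
= √(6,165,120 / 3.4595) ≈ 1334.950.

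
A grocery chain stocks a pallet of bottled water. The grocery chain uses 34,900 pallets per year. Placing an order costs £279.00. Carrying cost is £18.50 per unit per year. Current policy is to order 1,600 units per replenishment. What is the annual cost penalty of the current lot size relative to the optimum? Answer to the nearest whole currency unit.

EOQ = √(2DS/H) = √(2 × 34,900 × 279 / 18.5) ≈ 1025.99.
Cost at Q* = (D/Q*)S + (Q*/2)H = √(2DSH) ≈ £18,980.85.
Cost at Q = 1,600: (34,900/1,600)×279 + (1,600/2)×18.5 = £6,085.69 + £14,800.00 = £20,885.69.
Excess = £20,885.69 − £18,980.85 = £1,904.84.

Extra cost ≈ £1,905 per year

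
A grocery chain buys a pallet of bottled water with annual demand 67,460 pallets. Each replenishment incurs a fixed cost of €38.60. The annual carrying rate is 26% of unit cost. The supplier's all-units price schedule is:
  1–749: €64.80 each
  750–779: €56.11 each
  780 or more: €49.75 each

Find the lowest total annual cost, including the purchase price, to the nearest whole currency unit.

TC* ≈ €3,364,518

Holding cost per unit per year at price C is H = 0.26·C.
For each price level, check whether its EOQ is feasible; otherwise the best quantity at that price is the breakpoint.
EOQ at €64.80 = 556.0 (feasible in tier 1): TC = 67,460×€64.80 + (67,460/556.0)×38.6 + (556.0/2)×0.26×€64.80 = €4,380,775.12.
EOQ at €56.11 = 597.5 < 750, so use break Q=750: TC = 67,460×€56.11 + (67,460/750.0)×38.6 + (750.0/2)×0.26×€56.11 = €3,794,123.27.
EOQ at €49.75 = 634.5 < 780, so use break Q=780: TC = 67,460×€49.75 + (67,460/780.0)×38.6 + (780.0/2)×0.26×€49.75 = €3,364,518.06.
Lowest total cost among the candidates is at Q = 780.0.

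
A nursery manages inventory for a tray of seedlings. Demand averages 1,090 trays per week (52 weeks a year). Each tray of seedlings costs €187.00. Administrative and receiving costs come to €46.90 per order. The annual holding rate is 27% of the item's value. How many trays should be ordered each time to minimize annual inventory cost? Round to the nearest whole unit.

Annual demand D = 1,090 × 52 = 56,680.
Holding cost H = 0.27 × €187.00 = €50.4900 per unit per year.
EOQ = √(2DS / H) = √(2 × 56,680 × 46.9 / 50.49).
= √(5,316,584 / 50.49) = √105,299.7425 ≈ 324.499.

Q* ≈ 324 trays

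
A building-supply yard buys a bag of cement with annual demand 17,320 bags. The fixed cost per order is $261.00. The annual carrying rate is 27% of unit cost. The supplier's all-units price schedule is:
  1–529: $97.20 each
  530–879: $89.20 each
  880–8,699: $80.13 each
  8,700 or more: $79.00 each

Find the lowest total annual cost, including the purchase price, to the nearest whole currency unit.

TC* ≈ $1,402,508

Holding cost per unit per year at price C is H = 0.27·C.
Candidates are each tier's EOQ (if it falls in that tier) and each price-break quantity.
Tier 1 ($97.20): EOQ = 586.9 exceeds tier's upper bound 529, so this tier is dominated.
EOQ at $89.20 = 612.7 (feasible in tier 2): TC = 17,320×$89.20 + (17,320/612.7)×261 + (612.7/2)×0.27×$89.20 = $1,559,700.17.
EOQ at $80.13 = 646.4 < 880, so use break Q=880: TC = 17,320×$80.13 + (17,320/880.0)×261 + (880.0/2)×0.27×$80.13 = $1,402,508.00.
EOQ at $79.00 = 651.0 < 8700, so use break Q=8700: TC = 17,320×$79.00 + (17,320/8700.0)×261 + (8700.0/2)×0.27×$79.00 = $1,461,585.10.
Lowest total cost among the candidates is at Q = 880.0.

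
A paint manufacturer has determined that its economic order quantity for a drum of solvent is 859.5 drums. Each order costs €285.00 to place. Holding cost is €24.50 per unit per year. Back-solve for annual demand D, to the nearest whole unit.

Invert the EOQ relation Q*² = 2DS/H.
From Q* = √(2DS/H): D = Q*²H / (2S) = 859.5² × 24.5 / (2 × 285) = 31752.870.

D ≈ 31,753 drums per year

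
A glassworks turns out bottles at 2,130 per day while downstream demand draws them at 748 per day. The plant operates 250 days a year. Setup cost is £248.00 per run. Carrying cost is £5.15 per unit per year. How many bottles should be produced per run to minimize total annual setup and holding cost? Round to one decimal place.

Annual demand D = 748 × 250 = 187,000.
Production build-up factor (1 − d/p) = 1 − 748/2,130 = 0.6488.
Q* = √(2DS / (H(1 − d/p))) = √(2 × 187,000 × 248 / (5.15 × 0.6488)).
= √(92,752,000 / 3.3415) ≈ 5268.583.

Q* ≈ 5,268.6 bottles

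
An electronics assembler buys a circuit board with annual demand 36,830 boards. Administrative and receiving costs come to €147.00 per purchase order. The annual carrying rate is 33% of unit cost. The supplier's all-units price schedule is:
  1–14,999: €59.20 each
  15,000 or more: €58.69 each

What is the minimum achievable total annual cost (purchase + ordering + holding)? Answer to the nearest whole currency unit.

TC* ≈ €2,194,880

Holding cost per unit per year at price C is H = 0.33·C.
For each price level, check whether its EOQ is feasible; otherwise the best quantity at that price is the breakpoint.
EOQ at €59.20 = 744.5 (feasible in tier 1): TC = 36,830×€59.20 + (36,830/744.5)×147 + (744.5/2)×0.33×€59.20 = €2,194,880.28.
EOQ at €58.69 = 747.7 < 15000, so use break Q=15000: TC = 36,830×€58.69 + (36,830/15000.0)×147 + (15000.0/2)×0.33×€58.69 = €2,307,171.38.
Lowest total cost among the candidates is at Q = 744.5.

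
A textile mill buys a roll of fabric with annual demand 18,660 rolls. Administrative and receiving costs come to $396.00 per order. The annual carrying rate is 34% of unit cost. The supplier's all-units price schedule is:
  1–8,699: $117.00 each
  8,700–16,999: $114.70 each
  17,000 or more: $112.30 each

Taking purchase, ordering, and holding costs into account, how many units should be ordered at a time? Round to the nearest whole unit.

Holding cost per unit per year at price C is H = 0.34·C.
Candidates are each tier's EOQ (if it falls in that tier) and each price-break quantity.
EOQ at $117.00 = 609.5 (feasible in tier 1): TC = 18,660×$117.00 + (18,660/609.5)×396 + (609.5/2)×0.34×$117.00 = $2,207,466.60.
EOQ at $114.70 = 615.6 < 8700, so use break Q=8700: TC = 18,660×$114.70 + (18,660/8700.0)×396 + (8700.0/2)×0.34×$114.70 = $2,310,792.65.
EOQ at $112.30 = 622.1 < 17000, so use break Q=17000: TC = 18,660×$112.30 + (18,660/17000.0)×396 + (17000.0/2)×0.34×$112.30 = $2,420,499.67.
Lowest total cost is $2,207,466.60 at Q = 609.5.

Q* ≈ 610 rolls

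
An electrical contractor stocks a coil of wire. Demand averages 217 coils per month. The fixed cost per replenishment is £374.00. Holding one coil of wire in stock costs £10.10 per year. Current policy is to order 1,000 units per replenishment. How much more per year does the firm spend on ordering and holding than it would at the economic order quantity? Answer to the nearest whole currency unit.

Extra cost ≈ £1,589 per year

Annual demand D = 217 × 12 = 2,604.
EOQ = √(2DS/H) = √(2 × 2,604 × 374 / 10.1) ≈ 439.15.
Cost at Q* = (D/Q*)S + (Q*/2)H = √(2DSH) ≈ £4,435.39.
Cost at Q = 1,000: (2,604/1,000)×374 + (1,000/2)×10.1 = £973.90 + £5,050.00 = £6,023.90.
Excess = £6,023.90 − £4,435.39 = £1,588.50.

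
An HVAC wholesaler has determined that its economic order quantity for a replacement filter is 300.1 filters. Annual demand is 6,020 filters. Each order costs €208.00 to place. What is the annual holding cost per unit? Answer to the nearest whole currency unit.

Invert the EOQ relation Q*² = 2DS/H.
From Q* = √(2DS/H): H = 2DS / Q*² = 2 × 6,020 × 208 / 300.1² = 27.8072.

H ≈ €28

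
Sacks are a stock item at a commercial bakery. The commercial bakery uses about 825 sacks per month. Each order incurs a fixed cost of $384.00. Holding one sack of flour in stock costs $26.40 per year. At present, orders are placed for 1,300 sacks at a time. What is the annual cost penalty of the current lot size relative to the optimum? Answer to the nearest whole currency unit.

Annual demand D = 825 × 12 = 9,900.
EOQ = √(2DS/H) = √(2 × 9,900 × 384 / 26.4) ≈ 536.66.
Cost at Q* = (D/Q*)S + (Q*/2)H = √(2DSH) ≈ $14,167.73.
Cost at Q = 1,300: (9,900/1,300)×384 + (1,300/2)×26.4 = $2,924.31 + $17,160.00 = $20,084.31.
Excess = $20,084.31 − $14,167.73 = $5,916.58.

Extra cost ≈ $5,917 per year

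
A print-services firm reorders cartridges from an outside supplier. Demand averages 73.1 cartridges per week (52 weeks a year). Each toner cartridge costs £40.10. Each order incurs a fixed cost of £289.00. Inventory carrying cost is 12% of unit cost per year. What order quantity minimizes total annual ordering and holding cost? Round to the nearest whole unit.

Annual demand D = 73.1 × 52 = 3,801.2.
Holding cost H = 0.12 × £40.10 = £4.8120 per unit per year.
EOQ = √(2DS / H) = √(2 × 3,801.2 × 289 / 4.812).
= √(2,197,093.6 / 4.812) = √456,586.3674 ≈ 675.712.

Q* ≈ 676 cartridges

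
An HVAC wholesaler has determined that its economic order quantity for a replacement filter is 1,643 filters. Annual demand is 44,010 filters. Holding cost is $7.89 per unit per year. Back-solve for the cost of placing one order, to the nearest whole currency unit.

Squaring Q* = √(2DS/H) gives Q*² = 2DS/H.
From Q* = √(2DS/H): S = Q*²H / (2D) = 1,643² × 7.89 / (2 × 44,010) = 241.9751.

S ≈ $242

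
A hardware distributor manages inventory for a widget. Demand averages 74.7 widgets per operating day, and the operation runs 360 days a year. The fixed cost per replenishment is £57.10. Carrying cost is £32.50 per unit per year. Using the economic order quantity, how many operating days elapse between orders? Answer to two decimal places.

Annual demand D = 74.7 × 360 = 26,892.
Q* = √(2DS/H) = √(2 × 26,892 × 57.1 / 32.5) ≈ 307.40.
Cycle time = Q*/D × 360 = 307.40 / 26,892 × 360 ≈ 4.115 days.

T ≈ 4.12 days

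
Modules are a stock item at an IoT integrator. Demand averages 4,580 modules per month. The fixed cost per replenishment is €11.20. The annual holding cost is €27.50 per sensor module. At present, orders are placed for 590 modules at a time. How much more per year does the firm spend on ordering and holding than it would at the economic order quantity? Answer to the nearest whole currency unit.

Extra cost ≈ €3,337 per year

Annual demand D = 4,580 × 12 = 54,960.
EOQ = √(2DS/H) = √(2 × 54,960 × 11.2 / 27.5) ≈ 211.58.
Cost at Q* = (D/Q*)S + (Q*/2)H = √(2DSH) ≈ €5,818.54.
Cost at Q = 590: (54,960/590)×11.2 + (590/2)×27.5 = €1,043.31 + €8,112.50 = €9,155.81.
Excess = €9,155.81 − €5,818.54 = €3,337.27.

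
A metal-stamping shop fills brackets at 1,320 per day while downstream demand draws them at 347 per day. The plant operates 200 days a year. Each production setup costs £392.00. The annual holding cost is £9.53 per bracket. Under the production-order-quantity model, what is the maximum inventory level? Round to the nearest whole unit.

Annual demand D = 347 × 200 = 69,400.
Production build-up factor (1 − d/p) = 1 − 347/1,320 = 0.7371.
Q* = √(2DS / (H(1 − d/p))) = √(2 × 69,400 × 392 / (9.53 × 0.7371)).
= √(54,409,600 / 7.0248) ≈ 2783.055.
Maximum inventory = Q*(1 − d/p) = 2783.055 × 0.7371 ≈ 2051.449.

I_max ≈ 2,051 brackets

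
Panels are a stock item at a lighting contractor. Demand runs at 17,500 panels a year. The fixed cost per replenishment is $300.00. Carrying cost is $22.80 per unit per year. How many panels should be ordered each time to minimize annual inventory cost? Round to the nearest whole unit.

EOQ = √(2DS / H) = √(2 × 17,500 × 300 / 22.8).
= √(10,500,000 / 22.8) = √460,526.3158 ≈ 678.621.

Q* ≈ 679 panels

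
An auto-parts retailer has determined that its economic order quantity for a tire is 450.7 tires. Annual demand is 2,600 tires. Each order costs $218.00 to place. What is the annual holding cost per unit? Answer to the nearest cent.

Squaring Q* = √(2DS/H) gives Q*² = 2DS/H.
From Q* = √(2DS/H): H = 2DS / Q*² = 2 × 2,600 × 218 / 450.7² = 5.5806.

H ≈ $5.58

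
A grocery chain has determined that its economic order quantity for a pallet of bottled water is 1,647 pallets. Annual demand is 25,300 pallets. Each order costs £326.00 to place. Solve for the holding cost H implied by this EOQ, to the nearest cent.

Squaring Q* = √(2DS/H) gives Q*² = 2DS/H.
From Q* = √(2DS/H): H = 2DS / Q*² = 2 × 25,300 × 326 / 1,647² = 6.0811.

H ≈ £6.08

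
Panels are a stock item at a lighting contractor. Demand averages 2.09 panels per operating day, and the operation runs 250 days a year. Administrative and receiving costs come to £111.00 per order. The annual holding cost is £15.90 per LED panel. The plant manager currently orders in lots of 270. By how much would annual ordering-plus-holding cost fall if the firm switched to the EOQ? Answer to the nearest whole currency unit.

Annual demand D = 2.09 × 250 = 522.5.
EOQ = √(2DS/H) = √(2 × 522.5 × 111 / 15.9) ≈ 85.41.
Cost at Q* = (D/Q*)S + (Q*/2)H = √(2DSH) ≈ £1,358.06.
Cost at Q = 270: (522.5/270)×111 + (270/2)×15.9 = £214.81 + £2,146.50 = £2,361.31.
Excess = £2,361.31 − £1,358.06 = £1,003.25.

Extra cost ≈ £1,003 per year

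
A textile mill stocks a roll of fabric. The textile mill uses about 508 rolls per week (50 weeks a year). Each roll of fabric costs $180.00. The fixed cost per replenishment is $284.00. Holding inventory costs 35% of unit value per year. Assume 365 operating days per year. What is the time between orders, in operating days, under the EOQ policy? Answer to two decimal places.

Annual demand D = 508 × 50 = 25,400.
Holding cost H = 0.35 × $180.00 = $63.0000 per unit per year.
The optimal lot size = √(2DS/H) = √(2 × 25,400 × 284 / 63) ≈ 478.54.
Cycle time = Q*/D × 365 = 478.54 / 25,400 × 365 ≈ 6.877 days.

T ≈ 6.88 days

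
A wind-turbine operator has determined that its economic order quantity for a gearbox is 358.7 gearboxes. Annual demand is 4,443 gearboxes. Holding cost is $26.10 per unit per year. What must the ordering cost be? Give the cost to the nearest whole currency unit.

S ≈ $378

The basic EOQ model gives Q* = √(2DS/H); rearrange for the unknown.
From Q* = √(2DS/H): S = Q*²H / (2D) = 358.7² × 26.1 / (2 × 4,443) = 377.9175.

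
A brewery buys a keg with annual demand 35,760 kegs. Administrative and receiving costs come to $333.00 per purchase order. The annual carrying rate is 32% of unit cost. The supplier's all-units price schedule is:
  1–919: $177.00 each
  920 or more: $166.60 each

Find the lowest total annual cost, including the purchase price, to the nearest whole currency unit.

Holding cost per unit per year at price C is H = 0.32·C.
For each price level, check whether its EOQ is feasible; otherwise the best quantity at that price is the breakpoint.
EOQ at $177.00 = 648.4 (feasible in tier 1): TC = 35,760×$177.00 + (35,760/648.4)×333 + (648.4/2)×0.32×$177.00 = $6,366,248.02.
EOQ at $166.60 = 668.4 < 920, so use break Q=920: TC = 35,760×$166.60 + (35,760/920.0)×333 + (920.0/2)×0.32×$166.60 = $5,995,083.09.
Lowest total cost among the candidates is at Q = 920.0.

TC* ≈ $5,995,083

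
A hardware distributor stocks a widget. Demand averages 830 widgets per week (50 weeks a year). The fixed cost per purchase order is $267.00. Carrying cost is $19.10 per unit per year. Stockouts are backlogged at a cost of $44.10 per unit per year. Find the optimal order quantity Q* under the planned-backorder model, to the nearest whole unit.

Q* ≈ 1,289 widgets

Annual demand D = 830 × 50 = 41,500.
With planned backorders, Q* = √(2DS/H) · √((H+B)/B).
√(2DS/H) = √(2 × 41,500 × 267 / 19.1) = 1077.154.
√((H+B)/B) = √((19.1+44.1)/44.1) = 1.1971.
Q* ≈ 1289.488.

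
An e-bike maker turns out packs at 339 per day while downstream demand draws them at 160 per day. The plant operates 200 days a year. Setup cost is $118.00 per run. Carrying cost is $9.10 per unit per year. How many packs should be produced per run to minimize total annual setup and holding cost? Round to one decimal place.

Q* ≈ 1,253.7 packs

Annual demand D = 160 × 200 = 32,000.
Production build-up factor (1 − d/p) = 1 − 160/339 = 0.5280.
Q* = √(2DS / (H(1 − d/p))) = √(2 × 32,000 × 118 / (9.1 × 0.5280)).
= √(7,552,000 / 4.805) ≈ 1253.671.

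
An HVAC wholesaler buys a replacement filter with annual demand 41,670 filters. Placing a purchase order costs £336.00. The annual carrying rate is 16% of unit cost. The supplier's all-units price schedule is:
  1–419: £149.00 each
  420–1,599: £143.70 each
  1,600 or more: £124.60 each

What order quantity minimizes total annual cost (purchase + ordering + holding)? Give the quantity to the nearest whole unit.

Holding cost per unit per year at price C is H = 0.16·C.
Candidates are each tier's EOQ (if it falls in that tier) and each price-break quantity.
Tier 1 (£149.00): EOQ = 1083.8 exceeds tier's upper bound 419, so this tier is dominated.
EOQ at £143.70 = 1103.6 (feasible in tier 2): TC = 41,670×£143.70 + (41,670/1103.6)×336 + (1103.6/2)×0.16×£143.70 = £6,013,352.76.
EOQ at £124.60 = 1185.2 < 1600, so use break Q=1600: TC = 41,670×£124.60 + (41,670/1600.0)×336 + (1600.0/2)×0.16×£124.60 = £5,216,781.50.
Lowest total cost is £5,216,781.50 at Q = 1600.0.

Q* ≈ 1,600 filters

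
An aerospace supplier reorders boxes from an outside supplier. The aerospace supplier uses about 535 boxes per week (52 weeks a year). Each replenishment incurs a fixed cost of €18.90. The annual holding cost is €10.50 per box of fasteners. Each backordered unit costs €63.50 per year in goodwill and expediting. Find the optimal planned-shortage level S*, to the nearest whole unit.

S* ≈ 48 boxes

Annual demand D = 535 × 52 = 27,820.
With planned backorders, Q* = √(2DS/H) · √((H+B)/B).
√(2DS/H) = √(2 × 27,820 × 18.9 / 10.5) = 316.468.
√((H+B)/B) = √((10.5+63.5)/63.5) = 1.0795.
Q* ≈ 341.632.
S* = Q* · H/(H+B) = 341.632 × 10.5/74 ≈ 48.475.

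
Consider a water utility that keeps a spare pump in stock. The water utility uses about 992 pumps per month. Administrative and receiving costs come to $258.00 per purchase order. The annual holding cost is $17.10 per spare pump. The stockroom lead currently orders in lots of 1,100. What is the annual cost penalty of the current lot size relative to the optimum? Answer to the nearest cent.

Extra cost ≈ $1,948.32 per year

Annual demand D = 992 × 12 = 11,904.
EOQ = √(2DS/H) = √(2 × 11,904 × 258 / 17.1) ≈ 599.34.
Cost at Q* = (D/Q*)S + (Q*/2)H = √(2DSH) ≈ $10,248.71.
Cost at Q = 1,100: (11,904/1,100)×258 + (1,100/2)×17.1 = $2,792.03 + $9,405.00 = $12,197.03.
Excess = $12,197.03 − $10,248.71 = $1,948.32.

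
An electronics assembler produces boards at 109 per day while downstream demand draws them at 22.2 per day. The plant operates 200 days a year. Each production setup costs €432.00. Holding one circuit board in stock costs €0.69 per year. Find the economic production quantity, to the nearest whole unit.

Annual demand D = 22.2 × 200 = 4,440.
Production build-up factor (1 − d/p) = 1 − 22.2/109 = 0.7963.
Q* = √(2DS / (H(1 − d/p))) = √(2 × 4,440 × 432 / (0.69 × 0.7963)).
= √(3,836,160 / 0.5495) ≈ 2642.270.

Q* ≈ 2,642 boards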